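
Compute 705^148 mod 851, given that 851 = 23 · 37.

16

Mod 23: 705 ≡ 15; by Fermat, exponent reduces to 148 mod 22 = 16; 15^16 ≡ 16 (mod 23).
Mod 37: 705 ≡ 2; by Fermat, exponent reduces to 148 mod 36 = 4; 2^4 ≡ 16 (mod 37).
Combine by CRT: x ≡ 16 (mod 23), x ≡ 16 (mod 37) ⇒ x ≡ 16 (mod 851).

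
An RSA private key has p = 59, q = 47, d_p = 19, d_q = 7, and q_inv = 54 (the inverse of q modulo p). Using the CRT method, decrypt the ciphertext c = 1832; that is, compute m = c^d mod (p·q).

1174

m₁ = c^(d_p) mod p: c ≡ 3 (mod 59), and 3^19 mod 59 = 53.
m₂ = c^(d_q) mod q: c ≡ 46 (mod 47), and 46^7 mod 47 = 46.
h = q_inv·(m₁ − m₂) mod p = 54·(53 − 46) mod 59 = 24.
m = m₂ + h·q = 46 + 24·47 = 1174.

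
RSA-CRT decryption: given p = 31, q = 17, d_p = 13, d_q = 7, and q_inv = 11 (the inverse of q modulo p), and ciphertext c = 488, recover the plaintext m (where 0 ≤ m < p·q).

449

m₁ = c^(d_p) mod p: c ≡ 23 (mod 31), and 23^13 mod 31 = 15.
m₂ = c^(d_q) mod q: c ≡ 12 (mod 17), and 12^7 mod 17 = 7.
h = q_inv·(m₁ − m₂) mod p = 11·(15 − 7) mod 31 = 26.
m = m₂ + h·q = 7 + 26·17 = 449.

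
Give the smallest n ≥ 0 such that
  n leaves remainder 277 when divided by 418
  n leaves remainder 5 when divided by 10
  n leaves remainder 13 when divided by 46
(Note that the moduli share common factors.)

11145

gcd(418, 10) = 2 and 2 | (5 − 277), so the pair is consistent; merging gives n ≡ 695 (mod 2090), where 2090 = lcm(418, 10).
gcd(2090, 46) = 2 and 2 | (13 − 695), so the pair is consistent; merging gives n ≡ 11145 (mod 48070), where 48070 = lcm(2090, 46).
The solution is unique modulo lcm(418, 10, 46) = 48070.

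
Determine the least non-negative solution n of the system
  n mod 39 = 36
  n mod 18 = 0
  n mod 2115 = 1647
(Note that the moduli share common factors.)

7992

gcd(39, 18) = 3 and 3 | (0 − 36), so the pair is consistent; merging gives n ≡ 36 (mod 234), where 234 = lcm(39, 18).
gcd(234, 2115) = 9 and 9 | (1647 − 36), so the pair is consistent; merging gives n ≡ 7992 (mod 54990), where 54990 = lcm(234, 2115).
The solution is unique modulo lcm(39, 18, 2115) = 54990.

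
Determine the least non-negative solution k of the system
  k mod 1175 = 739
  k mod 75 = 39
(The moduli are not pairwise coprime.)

1914

Combine the congruences pairwise.
gcd(1175, 75) = 25 and 25 | (39 − 739), so the pair is consistent; merging gives k ≡ 1914 (mod 3525), where 3525 = lcm(1175, 75).
The solution is unique modulo lcm(1175, 75) = 3525.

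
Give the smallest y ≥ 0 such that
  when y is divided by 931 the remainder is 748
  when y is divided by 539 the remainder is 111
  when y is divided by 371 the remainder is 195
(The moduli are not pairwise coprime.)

gcd(931, 539) = 49 and 49 | (111 − 748), so the pair is consistent; merging gives y ≡ 8196 (mod 10241), where 10241 = lcm(931, 539).
gcd(10241, 371) = 7 and 7 | (195 − 8196), so the pair is consistent; merging gives y ≡ 100365 (mod 542773), where 542773 = lcm(10241, 371).
The solution is unique modulo lcm(931, 539, 371) = 542773.

100365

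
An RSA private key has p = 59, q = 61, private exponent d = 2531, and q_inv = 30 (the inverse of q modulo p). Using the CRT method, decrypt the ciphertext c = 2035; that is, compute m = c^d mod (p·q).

d_p = d mod (p−1) = 2531 mod 58 = 37; d_q = d mod (q−1) = 11.
m₁ = c^(d_p) mod p: c ≡ 29 (mod 59), and 29^37 mod 59 = 3.
m₂ = c^(d_q) mod q: c ≡ 22 (mod 61), and 22^11 mod 61 = 42.
h = q_inv·(m₁ − m₂) mod p = 30·(3 − 42) mod 59 = 10.
m = m₂ + h·q = 42 + 10·61 = 652.

652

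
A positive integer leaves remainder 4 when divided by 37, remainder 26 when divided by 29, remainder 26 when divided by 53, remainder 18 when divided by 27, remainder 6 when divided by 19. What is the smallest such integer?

From x ≡ 4 (mod 37) write x = 4 + 37t. Substituting into x ≡ 26 (mod 29) gives 37t ≡ 22 (mod 29), and since 8⁻¹ ≡ 11 (mod 29), t ≡ 10. Hence x ≡ 4 + 37·10 = 374 (mod 1073).
From x ≡ 374 (mod 1073) write x = 374 + 1073t. Substituting into x ≡ 26 (mod 53) gives 1073t ≡ 23 (mod 53), and since 13⁻¹ ≡ 49 (mod 53), t ≡ 14. Hence x ≡ 374 + 1073·14 = 15396 (mod 56869).
From x ≡ 15396 (mod 56869) write x = 15396 + 56869t. Substituting into x ≡ 18 (mod 27) gives 56869t ≡ 12 (mod 27), and since 7⁻¹ ≡ 4 (mod 27), t ≡ 21. Hence x ≡ 15396 + 56869·21 = 1209645 (mod 1535463).
From x ≡ 1209645 (mod 1535463) write x = 1209645 + 1535463t. Substituting into x ≡ 6 (mod 19) gives 1535463t ≡ 15 (mod 19), and since 16⁻¹ ≡ 6 (mod 19), t ≡ 14. Hence x ≡ 1209645 + 1535463·14 = 22706127 (mod 29173797).

22706127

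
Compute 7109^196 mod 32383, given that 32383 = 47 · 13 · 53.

Mod 47: 7109 ≡ 12; by Fermat, exponent reduces to 196 mod 46 = 12; 12^12 ≡ 24 (mod 47).
Mod 13: 7109 ≡ 11; by Fermat, exponent reduces to 196 mod 12 = 4; 11^4 ≡ 3 (mod 13).
Mod 53: 7109 ≡ 7; by Fermat, exponent reduces to 196 mod 52 = 40; 7^40 ≡ 46 (mod 53).
Combine by CRT: x ≡ 24 (mod 47), x ≡ 3 (mod 13), x ≡ 46 (mod 53) ⇒ x ≡ 28083 (mod 32383).

28083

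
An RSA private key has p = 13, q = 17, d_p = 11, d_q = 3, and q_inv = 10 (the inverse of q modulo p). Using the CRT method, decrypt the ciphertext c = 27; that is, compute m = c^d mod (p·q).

14

m₁ = c^(d_p) mod p: c ≡ 1 (mod 13), and 1^11 mod 13 = 1.
m₂ = c^(d_q) mod q: c ≡ 10 (mod 17), and 10^3 mod 17 = 14.
h = q_inv·(m₁ − m₂) mod p = 10·(1 − 14) mod 13 = 0.
m = m₂ + h·q = 14 + 0·17 = 14.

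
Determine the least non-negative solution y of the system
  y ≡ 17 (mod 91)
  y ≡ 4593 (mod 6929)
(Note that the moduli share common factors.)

39238

gcd(91, 6929) = 13 and 13 | (4593 − 17), so the pair is consistent; merging gives y ≡ 39238 (mod 48503), where 48503 = lcm(91, 6929).
The solution is unique modulo lcm(91, 6929) = 48503.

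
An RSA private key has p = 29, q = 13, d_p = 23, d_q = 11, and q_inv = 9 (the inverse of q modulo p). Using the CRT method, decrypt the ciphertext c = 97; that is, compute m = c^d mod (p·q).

m₁ = c^(d_p) mod p: c ≡ 10 (mod 29), and 10^23 mod 29 = 11.
m₂ = c^(d_q) mod q: c ≡ 6 (mod 13), and 6^11 mod 13 = 11.
h = q_inv·(m₁ − m₂) mod p = 9·(11 − 11) mod 29 = 0.
m = m₂ + h·q = 11 + 0·13 = 11.

11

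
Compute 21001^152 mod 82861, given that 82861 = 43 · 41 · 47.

Mod 43: 21001 ≡ 17; by Fermat, exponent reduces to 152 mod 42 = 26; 17^26 ≡ 40 (mod 43).
Mod 41: 21001 ≡ 9; by Fermat, exponent reduces to 152 mod 40 = 32; 9^32 ≡ 1 (mod 41).
Mod 47: 21001 ≡ 39; by Fermat, exponent reduces to 152 mod 46 = 14; 39^14 ≡ 3 (mod 47).
Combine by CRT: x ≡ 40 (mod 43), x ≡ 1 (mod 41), x ≡ 3 (mod 47) ⇒ x ≡ 49447 (mod 82861).

49447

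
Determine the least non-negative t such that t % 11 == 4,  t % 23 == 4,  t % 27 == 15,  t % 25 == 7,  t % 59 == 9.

The moduli are pairwise coprime; N = 11·23·27·25·59 = 10075725.
N/11 = 915975; 915975 ≡ 5 (mod 11); 5·9 ≡ 1, so inverse 9.
N/23 = 438075; 438075 ≡ 17 (mod 23); 17·19 ≡ 1, so inverse 19.
N/27 = 373175; 373175 ≡ 8 (mod 27); 8·17 ≡ 1, so inverse 17.
N/25 = 403029; 403029 ≡ 4 (mod 25); 4·19 ≡ 1, so inverse 19.
N/59 = 170775; 170775 ≡ 29 (mod 59); 29·57 ≡ 1, so inverse 57.
t ≡ 4·915975·9 + 4·438075·19 + 15·373175·17 + 7·403029·19 + 9·170775·57 = 302638857.
302638857 mod 10075725 = 367107.

367107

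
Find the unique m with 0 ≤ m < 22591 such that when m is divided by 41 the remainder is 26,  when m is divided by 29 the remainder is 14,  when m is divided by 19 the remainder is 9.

19009

The moduli are pairwise coprime; N = 41·29·19 = 22591.
N/41 = 551; 551 ≡ 18 (mod 41); 18·16 ≡ 1, so inverse 16.
N/29 = 779; 779 ≡ 25 (mod 29); 25·7 ≡ 1, so inverse 7.
N/19 = 1189; 1189 ≡ 11 (mod 19); 11·7 ≡ 1, so inverse 7.
m ≡ 26·551·16 + 14·779·7 + 9·1189·7 = 380465.
380465 mod 22591 = 19009.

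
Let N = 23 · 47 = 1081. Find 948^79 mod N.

Mod 23: 948 ≡ 5; by Fermat, exponent reduces to 79 mod 22 = 13; 5^13 ≡ 21 (mod 23).
Mod 47: 948 ≡ 8; by Fermat, exponent reduces to 79 mod 46 = 33; 8^33 ≡ 34 (mod 47).
Combine by CRT: x ≡ 21 (mod 23), x ≡ 34 (mod 47) ⇒ x ≡ 504 (mod 1081).

504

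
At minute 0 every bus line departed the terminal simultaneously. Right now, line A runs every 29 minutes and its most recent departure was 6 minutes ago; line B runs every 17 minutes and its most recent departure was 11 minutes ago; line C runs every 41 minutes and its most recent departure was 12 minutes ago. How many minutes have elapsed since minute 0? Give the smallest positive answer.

The moduli are pairwise coprime; N = 29·17·41 = 20213.
N/29 = 697; 697 ≡ 1 (mod 29), inverse 1.
N/17 = 1189; 1189 ≡ 16 (mod 17); 16·16 ≡ 1, so inverse 16.
N/41 = 493; 493 ≡ 1 (mod 41), inverse 1.
t ≡ 6·697·1 + 11·1189·16 + 12·493·1 = 219362.
219362 mod 20213 = 17232.

17232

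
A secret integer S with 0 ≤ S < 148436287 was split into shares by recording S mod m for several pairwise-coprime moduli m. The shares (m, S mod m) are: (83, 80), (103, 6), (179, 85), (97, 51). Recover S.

The moduli are pairwise coprime; N = 83·103·179·97 = 148436287.
N/83 = 1788389; 1788389 ≡ 71 (mod 83); 71·76 ≡ 1, so inverse 76.
N/103 = 1441129; 1441129 ≡ 56 (mod 103); 56·46 ≡ 1, so inverse 46.
N/179 = 829253; 829253 ≡ 125 (mod 179); 125·116 ≡ 1, so inverse 116.
N/97 = 1530271; 1530271 ≡ 96 (mod 97); 96·96 ≡ 1, so inverse 96.
S ≡ 80·1788389·76 + 6·1441129·46 + 85·829253·116 + 51·1530271·96 = 26939798120.
26939798120 mod 148436287 = 72830173.

72830173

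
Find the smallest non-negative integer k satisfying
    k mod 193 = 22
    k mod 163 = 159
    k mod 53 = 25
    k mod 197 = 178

243022727

From k ≡ 22 (mod 193) write k = 22 + 193t. Substituting into k ≡ 159 (mod 163) gives 193t ≡ 137 (mod 163), and since 30⁻¹ ≡ 125 (mod 163), t ≡ 10. Hence k ≡ 22 + 193·10 = 1952 (mod 31459).
From k ≡ 1952 (mod 31459) write k = 1952 + 31459t. Substituting into k ≡ 25 (mod 53) gives 31459t ≡ 34 (mod 53), and since 30⁻¹ ≡ 23 (mod 53), t ≡ 40. Hence k ≡ 1952 + 31459·40 = 1260312 (mod 1667327).
From k ≡ 1260312 (mod 1667327) write k = 1260312 + 1667327t. Substituting into k ≡ 178 (mod 197) gives 1667327t ≡ 75 (mod 197), and since 116⁻¹ ≡ 107 (mod 197), t ≡ 145. Hence k ≡ 1260312 + 1667327·145 = 243022727 (mod 328463419).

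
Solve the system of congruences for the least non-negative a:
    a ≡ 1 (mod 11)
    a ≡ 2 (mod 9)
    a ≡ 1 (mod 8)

353

From a ≡ 1 (mod 11) write a = 1 + 11t. Substituting into a ≡ 2 (mod 9) gives 11t ≡ 1 (mod 9), and since 2⁻¹ ≡ 5 (mod 9), t ≡ 5. Hence a ≡ 1 + 11·5 = 56 (mod 99).
From a ≡ 56 (mod 99) write a = 56 + 99t. Substituting into a ≡ 1 (mod 8) gives 99t ≡ 1 (mod 8), and since 3⁻¹ ≡ 3 (mod 8), t ≡ 3. Hence a ≡ 56 + 99·3 = 353 (mod 792).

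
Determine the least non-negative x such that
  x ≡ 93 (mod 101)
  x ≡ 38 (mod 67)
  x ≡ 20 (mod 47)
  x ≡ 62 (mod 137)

8948491

The moduli are pairwise coprime; N = 101·67·47·137 = 43572713.
N/101 = 431413; 431413 ≡ 42 (mod 101); 42·89 ≡ 1, so inverse 89.
N/67 = 650339; 650339 ≡ 37 (mod 67); 37·29 ≡ 1, so inverse 29.
N/47 = 927079; 927079 ≡ 4 (mod 47); 4·12 ≡ 1, so inverse 12.
N/137 = 318049; 318049 ≡ 72 (mod 137); 72·59 ≡ 1, so inverse 59.
x ≡ 93·431413·89 + 38·650339·29 + 20·927079·12 + 62·318049·59 = 5673401181.
5673401181 mod 43572713 = 8948491.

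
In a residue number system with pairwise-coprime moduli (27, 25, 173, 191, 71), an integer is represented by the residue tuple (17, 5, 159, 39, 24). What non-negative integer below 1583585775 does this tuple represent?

From x ≡ 17 (mod 27) write x = 17 + 27t. Substituting into x ≡ 5 (mod 25) gives 27t ≡ 13 (mod 25), and since 2⁻¹ ≡ 13 (mod 25), t ≡ 19. Hence x ≡ 17 + 27·19 = 530 (mod 675).
From x ≡ 530 (mod 675) write x = 530 + 675t. Substituting into x ≡ 159 (mod 173) gives 675t ≡ 148 (mod 173), and since 156⁻¹ ≡ 61 (mod 173), t ≡ 32. Hence x ≡ 530 + 675·32 = 22130 (mod 116775).
From x ≡ 22130 (mod 116775) write x = 22130 + 116775t. Substituting into x ≡ 39 (mod 191) gives 116775t ≡ 65 (mod 191), and since 74⁻¹ ≡ 111 (mod 191), t ≡ 148. Hence x ≡ 22130 + 116775·148 = 17304830 (mod 22304025).
From x ≡ 17304830 (mod 22304025) write x = 17304830 + 22304025t. Substituting into x ≡ 24 (mod 71) gives 22304025t ≡ 24 (mod 71), and since 14⁻¹ ≡ 66 (mod 71), t ≡ 22. Hence x ≡ 17304830 + 22304025·22 = 507993380 (mod 1583585775).

507993380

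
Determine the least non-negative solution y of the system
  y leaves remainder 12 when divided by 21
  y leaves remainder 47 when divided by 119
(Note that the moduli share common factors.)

285

gcd(21, 119) = 7 and 7 | (47 − 12), so the pair is consistent; merging gives y ≡ 285 (mod 357), where 357 = lcm(21, 119).
The solution is unique modulo lcm(21, 119) = 357.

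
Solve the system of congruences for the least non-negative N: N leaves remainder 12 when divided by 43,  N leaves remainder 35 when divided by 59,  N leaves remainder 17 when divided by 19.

The moduli are pairwise coprime; M = 43·59·19 = 48203.
M/43 = 1121; 1121 ≡ 3 (mod 43); 3·29 ≡ 1, so inverse 29.
M/59 = 817; 817 ≡ 50 (mod 59); 50·13 ≡ 1, so inverse 13.
M/19 = 2537; 2537 ≡ 10 (mod 19); 10·2 ≡ 1, so inverse 2.
N ≡ 12·1121·29 + 35·817·13 + 17·2537·2 = 848101.
848101 mod 48203 = 28650.

28650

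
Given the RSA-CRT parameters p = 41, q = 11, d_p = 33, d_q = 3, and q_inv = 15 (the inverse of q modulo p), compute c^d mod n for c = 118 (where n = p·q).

248

m₁ = c^(d_p) mod p: c ≡ 36 (mod 41), and 36^33 mod 41 = 2.
m₂ = c^(d_q) mod q: c ≡ 8 (mod 11), and 8^3 mod 11 = 6.
h = q_inv·(m₁ − m₂) mod p = 15·(2 − 6) mod 41 = 22.
m = m₂ + h·q = 6 + 22·11 = 248.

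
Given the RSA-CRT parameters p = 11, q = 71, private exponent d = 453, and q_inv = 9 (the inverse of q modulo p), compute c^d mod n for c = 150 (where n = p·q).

365

d_p = d mod (p−1) = 453 mod 10 = 3; d_q = d mod (q−1) = 33.
m₁ = c^(d_p) mod p: c ≡ 7 (mod 11), and 7^3 mod 11 = 2.
m₂ = c^(d_q) mod q: c ≡ 8 (mod 71), and 8^33 mod 71 = 10.
h = q_inv·(m₁ − m₂) mod p = 9·(2 − 10) mod 11 = 5.
m = m₂ + h·q = 10 + 5·71 = 365.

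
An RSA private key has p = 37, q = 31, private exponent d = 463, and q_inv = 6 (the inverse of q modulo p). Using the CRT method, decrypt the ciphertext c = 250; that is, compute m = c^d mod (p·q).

876

d_p = d mod (p−1) = 463 mod 36 = 31; d_q = d mod (q−1) = 13.
m₁ = c^(d_p) mod p: c ≡ 28 (mod 37), and 28^31 mod 37 = 25.
m₂ = c^(d_q) mod q: c ≡ 2 (mod 31), and 2^13 mod 31 = 8.
h = q_inv·(m₁ − m₂) mod p = 6·(25 − 8) mod 37 = 28.
m = m₂ + h·q = 8 + 28·31 = 876.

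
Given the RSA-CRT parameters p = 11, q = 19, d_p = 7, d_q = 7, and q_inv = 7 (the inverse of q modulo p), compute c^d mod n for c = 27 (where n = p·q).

179

m₁ = c^(d_p) mod p: c ≡ 5 (mod 11), and 5^7 mod 11 = 3.
m₂ = c^(d_q) mod q: c ≡ 8 (mod 19), and 8^7 mod 19 = 8.
h = q_inv·(m₁ − m₂) mod p = 7·(3 − 8) mod 11 = 9.
m = m₂ + h·q = 8 + 9·19 = 179.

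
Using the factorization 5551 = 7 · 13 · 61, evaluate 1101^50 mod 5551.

3539

Mod 7: 1101 ≡ 2; by Fermat, exponent reduces to 50 mod 6 = 2; 2^2 ≡ 4 (mod 7).
Mod 13: 1101 ≡ 9; by Fermat, exponent reduces to 50 mod 12 = 2; 9^2 ≡ 3 (mod 13).
Mod 61: 1101 ≡ 3; 3^50 ≡ 1 (mod 61).
Combine by CRT: x ≡ 4 (mod 7), x ≡ 3 (mod 13), x ≡ 1 (mod 61) ⇒ x ≡ 3539 (mod 5551).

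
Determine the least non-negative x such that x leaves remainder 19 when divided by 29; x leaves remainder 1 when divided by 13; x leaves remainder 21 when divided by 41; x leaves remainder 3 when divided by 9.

8139

From x ≡ 19 (mod 29) write x = 19 + 29t. Substituting into x ≡ 1 (mod 13) gives 29t ≡ 8 (mod 13), and since 3⁻¹ ≡ 9 (mod 13), t ≡ 7. Hence x ≡ 19 + 29·7 = 222 (mod 377).
From x ≡ 222 (mod 377) write x = 222 + 377t. Substituting into x ≡ 21 (mod 41) gives 377t ≡ 4 (mod 41), and since 8⁻¹ ≡ 36 (mod 41), t ≡ 21. Hence x ≡ 222 + 377·21 = 8139 (mod 15457).
From x ≡ 8139 (mod 15457) write x = 8139 + 15457t. Substituting into x ≡ 3 (mod 9) gives 15457t ≡ 0 (mod 9), and since 4⁻¹ ≡ 7 (mod 9), t ≡ 0. Hence x ≡ 8139 + 15457·0 = 8139 (mod 139113).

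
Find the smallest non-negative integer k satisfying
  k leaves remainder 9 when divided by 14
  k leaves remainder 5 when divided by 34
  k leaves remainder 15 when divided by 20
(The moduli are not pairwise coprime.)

1535

gcd(14, 34) = 2 and 2 | (5 − 9), so the pair is consistent; merging gives k ≡ 107 (mod 238), where 238 = lcm(14, 34).
gcd(238, 20) = 2 and 2 | (15 − 107), so the pair is consistent; merging gives k ≡ 1535 (mod 2380), where 2380 = lcm(238, 20).
The solution is unique modulo lcm(14, 34, 20) = 2380.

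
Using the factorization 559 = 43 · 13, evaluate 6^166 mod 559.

Mod 43: 6 ≡ 6; by Fermat, exponent reduces to 166 mod 42 = 40; 6^40 ≡ 6 (mod 43).
Mod 13: 6 ≡ 6; by Fermat, exponent reduces to 166 mod 12 = 10; 6^10 ≡ 4 (mod 13).
Combine by CRT: x ≡ 6 (mod 43), x ≡ 4 (mod 13) ⇒ x ≡ 264 (mod 559).

264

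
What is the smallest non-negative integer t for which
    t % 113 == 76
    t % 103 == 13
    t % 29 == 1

163474

The moduli are pairwise coprime; N = 113·103·29 = 337531.
N/113 = 2987; 2987 ≡ 49 (mod 113); 49·30 ≡ 1, so inverse 30.
N/103 = 3277; 3277 ≡ 84 (mod 103); 84·65 ≡ 1, so inverse 65.
N/29 = 11639; 11639 ≡ 10 (mod 29); 10·3 ≡ 1, so inverse 3.
t ≡ 76·2987·30 + 13·3277·65 + 1·11639·3 = 9614342.
9614342 mod 337531 = 163474.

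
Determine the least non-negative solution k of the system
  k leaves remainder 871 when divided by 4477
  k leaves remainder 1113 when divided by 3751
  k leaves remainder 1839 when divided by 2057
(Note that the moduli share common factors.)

gcd(4477, 3751) = 121 and 121 | (1113 − 871), so the pair is consistent; merging gives k ≡ 94888 (mod 138787), where 138787 = lcm(4477, 3751).
gcd(138787, 2057) = 121 and 121 | (1839 − 94888), so the pair is consistent; merging gives k ≡ 1205184 (mod 2359379), where 2359379 = lcm(138787, 2057).
The solution is unique modulo lcm(4477, 3751, 2057) = 2359379.

1205184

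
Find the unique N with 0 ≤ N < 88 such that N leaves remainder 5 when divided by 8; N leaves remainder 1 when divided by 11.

45

Combine the congruences pairwise.
From N ≡ 5 (mod 8) write N = 5 + 8t. Substituting into N ≡ 1 (mod 11) gives 8t ≡ 7 (mod 11), and since 8⁻¹ ≡ 7 (mod 11), t ≡ 5. Hence N ≡ 5 + 8·5 = 45 (mod 88).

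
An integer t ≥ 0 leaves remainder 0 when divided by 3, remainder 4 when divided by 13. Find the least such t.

Combine the congruences pairwise.
From t ≡ 0 (mod 3) write t = 0 + 3s. Substituting into t ≡ 4 (mod 13) gives 3s ≡ 4 (mod 13), and since 3⁻¹ ≡ 9 (mod 13), s ≡ 10. Hence t ≡ 0 + 3·10 = 30 (mod 39).

30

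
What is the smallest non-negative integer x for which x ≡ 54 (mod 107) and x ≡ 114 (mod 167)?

Combine the congruences pairwise.
From x ≡ 54 (mod 107) write x = 54 + 107t. Substituting into x ≡ 114 (mod 167) gives 107t ≡ 60 (mod 167), and since 107⁻¹ ≡ 64 (mod 167), t ≡ 166. Hence x ≡ 54 + 107·166 = 17816 (mod 17869).

17816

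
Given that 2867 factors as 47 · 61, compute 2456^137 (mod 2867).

Mod 47: 2456 ≡ 12; by Fermat, exponent reduces to 137 mod 46 = 45; 12^45 ≡ 4 (mod 47).
Mod 61: 2456 ≡ 16; by Fermat, exponent reduces to 137 mod 60 = 17; 16^17 ≡ 12 (mod 61).
Combine by CRT: x ≡ 4 (mod 47), x ≡ 12 (mod 61) ⇒ x ≡ 2025 (mod 2867).

2025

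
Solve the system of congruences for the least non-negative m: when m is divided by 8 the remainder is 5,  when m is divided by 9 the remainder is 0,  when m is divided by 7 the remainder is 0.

189

The moduli are pairwise coprime; N = 8·9·7 = 504.
N/8 = 63; 63 ≡ 7 (mod 8); 7·7 ≡ 1, so inverse 7.
N/9 = 56; 56 ≡ 2 (mod 9); 2·5 ≡ 1, so inverse 5.
N/7 = 72; 72 ≡ 2 (mod 7); 2·4 ≡ 1, so inverse 4.
m ≡ 5·63·7 + 0·56·5 + 0·72·4 = 2205.
2205 mod 504 = 189.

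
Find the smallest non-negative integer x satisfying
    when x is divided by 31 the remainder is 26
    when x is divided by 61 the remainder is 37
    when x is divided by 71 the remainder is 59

From x ≡ 26 (mod 31) write x = 26 + 31t. Substituting into x ≡ 37 (mod 61) gives 31t ≡ 11 (mod 61), and since 31⁻¹ ≡ 2 (mod 61), t ≡ 22. Hence x ≡ 26 + 31·22 = 708 (mod 1891).
From x ≡ 708 (mod 1891) write x = 708 + 1891t. Substituting into x ≡ 59 (mod 71) gives 1891t ≡ 61 (mod 71), and since 45⁻¹ ≡ 30 (mod 71), t ≡ 55. Hence x ≡ 708 + 1891·55 = 104713 (mod 134261).

104713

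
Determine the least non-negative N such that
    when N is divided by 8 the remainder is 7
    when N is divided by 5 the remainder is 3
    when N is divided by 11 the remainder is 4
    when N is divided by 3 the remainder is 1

103

Combine the congruences pairwise.
From N ≡ 7 (mod 8) write N = 7 + 8t. Substituting into N ≡ 3 (mod 5) gives 8t ≡ 1 (mod 5), and since 3⁻¹ ≡ 2 (mod 5), t ≡ 2. Hence N ≡ 7 + 8·2 = 23 (mod 40).
From N ≡ 23 (mod 40) write N = 23 + 40t. Substituting into N ≡ 4 (mod 11) gives 40t ≡ 3 (mod 11), and since 7⁻¹ ≡ 8 (mod 11), t ≡ 2. Hence N ≡ 23 + 40·2 = 103 (mod 440).
From N ≡ 103 (mod 440) write N = 103 + 440t. Substituting into N ≡ 1 (mod 3) gives 440t ≡ 0 (mod 3), and since 2⁻¹ ≡ 2 (mod 3), t ≡ 0. Hence N ≡ 103 + 440·0 = 103 (mod 1320).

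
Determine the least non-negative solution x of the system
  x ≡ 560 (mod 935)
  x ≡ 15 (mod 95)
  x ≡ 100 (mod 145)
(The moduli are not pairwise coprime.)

gcd(935, 95) = 5 and 5 | (15 − 560), so the pair is consistent; merging gives x ≡ 10845 (mod 17765), where 17765 = lcm(935, 95).
gcd(17765, 145) = 5 and 5 | (100 − 10845), so the pair is consistent; merging gives x ≡ 419440 (mod 515185), where 515185 = lcm(17765, 145).
The solution is unique modulo lcm(935, 95, 145) = 515185.

419440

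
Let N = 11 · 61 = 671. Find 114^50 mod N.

Mod 11: 114 ≡ 4; since 10 | 50, by Fermat 4^50 ≡ 1 (mod 11).
Mod 61: 114 ≡ 53; 53^50 ≡ 60 (mod 61).
Combine by CRT: x ≡ 1 (mod 11), x ≡ 60 (mod 61) ⇒ x ≡ 243 (mod 671).

243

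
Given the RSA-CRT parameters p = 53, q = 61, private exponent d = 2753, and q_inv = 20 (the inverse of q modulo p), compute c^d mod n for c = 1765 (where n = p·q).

d_p = d mod (p−1) = 2753 mod 52 = 49; d_q = d mod (q−1) = 53.
m₁ = c^(d_p) mod p: c ≡ 16 (mod 53), and 16^49 mod 53 = 46.
m₂ = c^(d_q) mod q: c ≡ 57 (mod 61), and 57^53 mod 61 = 22.
h = q_inv·(m₁ − m₂) mod p = 20·(46 − 22) mod 53 = 3.
m = m₂ + h·q = 22 + 3·61 = 205.

205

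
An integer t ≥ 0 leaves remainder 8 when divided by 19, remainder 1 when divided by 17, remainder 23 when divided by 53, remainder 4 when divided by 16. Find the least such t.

The moduli are pairwise coprime; N = 19·17·53·16 = 273904.
N/19 = 14416; 14416 ≡ 14 (mod 19); 14·15 ≡ 1, so inverse 15.
N/17 = 16112; 16112 ≡ 13 (mod 17); 13·4 ≡ 1, so inverse 4.
N/53 = 5168; 5168 ≡ 27 (mod 53); 27·2 ≡ 1, so inverse 2.
N/16 = 17119; 17119 ≡ 15 (mod 16); 15·15 ≡ 1, so inverse 15.
t ≡ 8·14416·15 + 1·16112·4 + 23·5168·2 + 4·17119·15 = 3059236.
3059236 mod 273904 = 46292.

46292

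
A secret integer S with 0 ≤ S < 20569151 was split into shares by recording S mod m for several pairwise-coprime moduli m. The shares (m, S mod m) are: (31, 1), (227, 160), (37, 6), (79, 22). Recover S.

Combine the congruences pairwise.
From S ≡ 1 (mod 31) write S = 1 + 31t. Substituting into S ≡ 160 (mod 227) gives 31t ≡ 159 (mod 227), and since 31⁻¹ ≡ 22 (mod 227), t ≡ 93. Hence S ≡ 1 + 31·93 = 2884 (mod 7037).
From S ≡ 2884 (mod 7037) write S = 2884 + 7037t. Substituting into S ≡ 6 (mod 37) gives 7037t ≡ 8 (mod 37), and since 7⁻¹ ≡ 16 (mod 37), t ≡ 17. Hence S ≡ 2884 + 7037·17 = 122513 (mod 260369).
From S ≡ 122513 (mod 260369) write S = 122513 + 260369t. Substituting into S ≡ 22 (mod 79) gives 260369t ≡ 38 (mod 79), and since 64⁻¹ ≡ 21 (mod 79), t ≡ 8. Hence S ≡ 122513 + 260369·8 = 2205465 (mod 20569151).

2205465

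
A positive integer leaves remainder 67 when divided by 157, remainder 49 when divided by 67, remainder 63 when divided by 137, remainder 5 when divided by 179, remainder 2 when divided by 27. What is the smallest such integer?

1031541563

The moduli are pairwise coprime; N = 157·67·137·179·27 = 6964850799.
N/157 = 44362107; 44362107 ≡ 30 (mod 157); 30·89 ≡ 1, so inverse 89.
N/67 = 103952997; 103952997 ≡ 18 (mod 67); 18·41 ≡ 1, so inverse 41.
N/137 = 50838327; 50838327 ≡ 93 (mod 137); 93·28 ≡ 1, so inverse 28.
N/179 = 38909781; 38909781 ≡ 14 (mod 179); 14·64 ≡ 1, so inverse 64.
N/27 = 257957437; 257957437 ≡ 4 (mod 27); 4·7 ≡ 1, so inverse 7.
x ≡ 67·44362107·89 + 49·103952997·41 + 63·50838327·28 + 5·38909781·64 + 2·257957437·7 = 579114157880.
579114157880 mod 6964850799 = 1031541563.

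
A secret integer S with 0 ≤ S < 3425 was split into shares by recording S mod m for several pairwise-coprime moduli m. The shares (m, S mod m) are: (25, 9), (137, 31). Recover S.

Combine the congruences pairwise.
From S ≡ 9 (mod 25) write S = 9 + 25t. Substituting into S ≡ 31 (mod 137) gives 25t ≡ 22 (mod 137), and since 25⁻¹ ≡ 11 (mod 137), t ≡ 105. Hence S ≡ 9 + 25·105 = 2634 (mod 3425).

2634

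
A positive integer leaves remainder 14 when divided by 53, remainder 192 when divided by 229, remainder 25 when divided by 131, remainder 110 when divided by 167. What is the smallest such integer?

32552084

Combine the congruences pairwise.
From t ≡ 14 (mod 53) write t = 14 + 53s. Substituting into t ≡ 192 (mod 229) gives 53s ≡ 178 (mod 229), and since 53⁻¹ ≡ 121 (mod 229), s ≡ 12. Hence t ≡ 14 + 53·12 = 650 (mod 12137).
From t ≡ 650 (mod 12137) write t = 650 + 12137s. Substituting into t ≡ 25 (mod 131) gives 12137s ≡ 30 (mod 131), and since 85⁻¹ ≡ 37 (mod 131), s ≡ 62. Hence t ≡ 650 + 12137·62 = 753144 (mod 1589947).
From t ≡ 753144 (mod 1589947) write t = 753144 + 1589947s. Substituting into t ≡ 110 (mod 167) gives 1589947s ≡ 136 (mod 167), and since 107⁻¹ ≡ 64 (mod 167), s ≡ 20. Hence t ≡ 753144 + 1589947·20 = 32552084 (mod 265521149).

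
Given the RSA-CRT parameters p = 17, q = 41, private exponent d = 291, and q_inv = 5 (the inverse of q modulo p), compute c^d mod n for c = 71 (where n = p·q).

d_p = d mod (p−1) = 291 mod 16 = 3; d_q = d mod (q−1) = 11.
m₁ = c^(d_p) mod p: c ≡ 3 (mod 17), and 3^3 mod 17 = 10.
m₂ = c^(d_q) mod q: c ≡ 30 (mod 41), and 30^11 mod 41 = 24.
h = q_inv·(m₁ − m₂) mod p = 5·(10 − 24) mod 17 = 15.
m = m₂ + h·q = 24 + 15·41 = 639.

639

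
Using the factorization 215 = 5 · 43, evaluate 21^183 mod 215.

Mod 5: 21 ≡ 1; by Fermat, exponent reduces to 183 mod 4 = 3; 1^3 ≡ 1 (mod 5).
Mod 43: 21 ≡ 21; by Fermat, exponent reduces to 183 mod 42 = 15; 21^15 ≡ 21 (mod 43).
Combine by CRT: x ≡ 1 (mod 5), x ≡ 21 (mod 43) ⇒ x ≡ 21 (mod 215).

21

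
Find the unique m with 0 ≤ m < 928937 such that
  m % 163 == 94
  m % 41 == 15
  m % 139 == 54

The moduli are pairwise coprime; N = 163·41·139 = 928937.
N/163 = 5699; 5699 ≡ 157 (mod 163); 157·27 ≡ 1, so inverse 27.
N/41 = 22657; 22657 ≡ 25 (mod 41); 25·23 ≡ 1, so inverse 23.
N/139 = 6683; 6683 ≡ 11 (mod 139); 11·38 ≡ 1, so inverse 38.
m ≡ 94·5699·27 + 15·22657·23 + 54·6683·38 = 35994243.
35994243 mod 928937 = 694637.

694637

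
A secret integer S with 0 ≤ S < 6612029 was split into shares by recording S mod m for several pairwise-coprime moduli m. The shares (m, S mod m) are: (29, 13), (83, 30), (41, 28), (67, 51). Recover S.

The moduli are pairwise coprime; N = 29·83·41·67 = 6612029.
N/29 = 228001; 228001 ≡ 3 (mod 29); 3·10 ≡ 1, so inverse 10.
N/83 = 79663; 79663 ≡ 66 (mod 83); 66·39 ≡ 1, so inverse 39.
N/41 = 161269; 161269 ≡ 16 (mod 41); 16·18 ≡ 1, so inverse 18.
N/67 = 98687; 98687 ≡ 63 (mod 67); 63·50 ≡ 1, so inverse 50.
S ≡ 13·228001·10 + 30·79663·39 + 28·161269·18 + 51·98687·50 = 455777266.
455777266 mod 6612029 = 6159294.

6159294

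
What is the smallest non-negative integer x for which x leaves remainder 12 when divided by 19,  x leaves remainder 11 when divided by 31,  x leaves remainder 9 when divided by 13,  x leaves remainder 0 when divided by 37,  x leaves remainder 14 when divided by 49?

Combine the congruences pairwise.
From x ≡ 12 (mod 19) write x = 12 + 19t. Substituting into x ≡ 11 (mod 31) gives 19t ≡ 30 (mod 31), and since 19⁻¹ ≡ 18 (mod 31), t ≡ 13. Hence x ≡ 12 + 19·13 = 259 (mod 589).
From x ≡ 259 (mod 589) write x = 259 + 589t. Substituting into x ≡ 9 (mod 13) gives 589t ≡ 10 (mod 13), and since 4⁻¹ ≡ 10 (mod 13), t ≡ 9. Hence x ≡ 259 + 589·9 = 5560 (mod 7657).
From x ≡ 5560 (mod 7657) write x = 5560 + 7657t. Substituting into x ≡ 0 (mod 37) gives 7657t ≡ 27 (mod 37), and since 35⁻¹ ≡ 18 (mod 37), t ≡ 5. Hence x ≡ 5560 + 7657·5 = 43845 (mod 283309).
From x ≡ 43845 (mod 283309) write x = 43845 + 283309t. Substituting into x ≡ 14 (mod 49) gives 283309t ≡ 24 (mod 49), and since 40⁻¹ ≡ 38 (mod 49), t ≡ 30. Hence x ≡ 43845 + 283309·30 = 8543115 (mod 13882141).

8543115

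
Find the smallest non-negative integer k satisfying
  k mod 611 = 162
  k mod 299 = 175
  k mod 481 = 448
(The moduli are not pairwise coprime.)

gcd(611, 299) = 13 and 13 | (175 − 162), so the pair is consistent; merging gives k ≡ 773 (mod 14053), where 14053 = lcm(611, 299).
gcd(14053, 481) = 13 and 13 | (448 − 773), so the pair is consistent; merging gives k ≡ 281833 (mod 519961), where 519961 = lcm(14053, 481).
The solution is unique modulo lcm(611, 299, 481) = 519961.

281833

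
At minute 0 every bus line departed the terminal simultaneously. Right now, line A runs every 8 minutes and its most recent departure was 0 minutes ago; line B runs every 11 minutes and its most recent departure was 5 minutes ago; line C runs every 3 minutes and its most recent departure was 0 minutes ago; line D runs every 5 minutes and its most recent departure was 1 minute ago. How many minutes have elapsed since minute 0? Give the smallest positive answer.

456

The moduli are pairwise coprime; N = 8·11·3·5 = 1320.
N/8 = 165; 165 ≡ 5 (mod 8); 5·5 ≡ 1, so inverse 5.
N/11 = 120; 120 ≡ 10 (mod 11); 10·10 ≡ 1, so inverse 10.
N/3 = 440; 440 ≡ 2 (mod 3); 2·2 ≡ 1, so inverse 2.
N/5 = 264; 264 ≡ 4 (mod 5); 4·4 ≡ 1, so inverse 4.
t ≡ 0·165·5 + 5·120·10 + 0·440·2 + 1·264·4 = 7056.
7056 mod 1320 = 456.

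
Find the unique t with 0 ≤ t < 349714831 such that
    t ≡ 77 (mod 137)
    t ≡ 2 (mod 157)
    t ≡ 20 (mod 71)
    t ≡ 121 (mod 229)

61005492

The moduli are pairwise coprime; N = 137·157·71·229 = 349714831.
N/137 = 2552663; 2552663 ≡ 79 (mod 137); 79·111 ≡ 1, so inverse 111.
N/157 = 2227483; 2227483 ≡ 124 (mod 157); 124·19 ≡ 1, so inverse 19.
N/71 = 4925561; 4925561 ≡ 7 (mod 71); 7·61 ≡ 1, so inverse 61.
N/229 = 1527139; 1527139 ≡ 167 (mod 229); 167·48 ≡ 1, so inverse 48.
t ≡ 77·2552663·111 + 2·2227483·19 + 20·4925561·61 + 121·1527139·48 = 36781062747.
36781062747 mod 349714831 = 61005492.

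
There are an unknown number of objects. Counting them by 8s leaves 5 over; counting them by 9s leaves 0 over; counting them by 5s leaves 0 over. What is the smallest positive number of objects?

45

Combine the congruences pairwise.
From N ≡ 5 (mod 8) write N = 5 + 8t. Substituting into N ≡ 0 (mod 9) gives 8t ≡ 4 (mod 9), and since 8⁻¹ ≡ 8 (mod 9), t ≡ 5. Hence N ≡ 5 + 8·5 = 45 (mod 72).
From N ≡ 45 (mod 72) write N = 45 + 72t. Substituting into N ≡ 0 (mod 5) gives 72t ≡ 0 (mod 5), and since 2⁻¹ ≡ 3 (mod 5), t ≡ 0. Hence N ≡ 45 + 72·0 = 45 (mod 360).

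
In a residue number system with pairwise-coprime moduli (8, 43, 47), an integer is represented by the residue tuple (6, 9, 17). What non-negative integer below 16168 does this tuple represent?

From x ≡ 6 (mod 8) write x = 6 + 8t. Substituting into x ≡ 9 (mod 43) gives 8t ≡ 3 (mod 43), and since 8⁻¹ ≡ 27 (mod 43), t ≡ 38. Hence x ≡ 6 + 8·38 = 310 (mod 344).
From x ≡ 310 (mod 344) write x = 310 + 344t. Substituting into x ≡ 17 (mod 47) gives 344t ≡ 36 (mod 47), and since 15⁻¹ ≡ 22 (mod 47), t ≡ 40. Hence x ≡ 310 + 344·40 = 14070 (mod 16168).

14070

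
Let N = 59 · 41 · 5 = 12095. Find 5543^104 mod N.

4916

Mod 59: 5543 ≡ 56; by Fermat, exponent reduces to 104 mod 58 = 46; 56^46 ≡ 19 (mod 59).
Mod 41: 5543 ≡ 8; by Fermat, exponent reduces to 104 mod 40 = 24; 8^24 ≡ 37 (mod 41).
Mod 5: 5543 ≡ 3; since 4 | 104, by Fermat 3^104 ≡ 1 (mod 5).
Combine by CRT: x ≡ 19 (mod 59), x ≡ 37 (mod 41), x ≡ 1 (mod 5) ⇒ x ≡ 4916 (mod 12095).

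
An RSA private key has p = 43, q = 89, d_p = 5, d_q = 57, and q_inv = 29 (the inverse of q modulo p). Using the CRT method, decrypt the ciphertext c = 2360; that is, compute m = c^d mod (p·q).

2164

m₁ = c^(d_p) mod p: c ≡ 38 (mod 43), and 38^5 mod 43 = 14.
m₂ = c^(d_q) mod q: c ≡ 46 (mod 89), and 46^57 mod 89 = 28.
h = q_inv·(m₁ − m₂) mod p = 29·(14 − 28) mod 43 = 24.
m = m₂ + h·q = 28 + 24·89 = 2164.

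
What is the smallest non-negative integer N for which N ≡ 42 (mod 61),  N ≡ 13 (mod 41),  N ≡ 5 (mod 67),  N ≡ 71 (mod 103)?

9232270

Combine the congruences pairwise.
From N ≡ 42 (mod 61) write N = 42 + 61t. Substituting into N ≡ 13 (mod 41) gives 61t ≡ 12 (mod 41), and since 20⁻¹ ≡ 39 (mod 41), t ≡ 17. Hence N ≡ 42 + 61·17 = 1079 (mod 2501).
From N ≡ 1079 (mod 2501) write N = 1079 + 2501t. Substituting into N ≡ 5 (mod 67) gives 2501t ≡ 65 (mod 67), and since 22⁻¹ ≡ 64 (mod 67), t ≡ 6. Hence N ≡ 1079 + 2501·6 = 16085 (mod 167567).
From N ≡ 16085 (mod 167567) write N = 16085 + 167567t. Substituting into N ≡ 71 (mod 103) gives 167567t ≡ 54 (mod 103), and since 89⁻¹ ≡ 22 (mod 103), t ≡ 55. Hence N ≡ 16085 + 167567·55 = 9232270 (mod 17259401).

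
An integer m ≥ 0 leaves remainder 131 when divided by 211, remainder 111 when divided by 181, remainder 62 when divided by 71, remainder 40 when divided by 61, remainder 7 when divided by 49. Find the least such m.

The moduli are pairwise coprime; N = 211·181·71·61·49 = 8104855829.
N/211 = 38411639; 38411639 ≡ 144 (mod 211); 144·148 ≡ 1, so inverse 148.
N/181 = 44778209; 44778209 ≡ 76 (mod 181); 76·131 ≡ 1, so inverse 131.
N/71 = 114152899; 114152899 ≡ 22 (mod 71); 22·42 ≡ 1, so inverse 42.
N/61 = 132866489; 132866489 ≡ 10 (mod 61); 10·55 ≡ 1, so inverse 55.
N/49 = 165405221; 165405221 ≡ 37 (mod 49); 37·4 ≡ 1, so inverse 4.
m ≡ 131·38411639·148 + 111·44778209·131 + 62·114152899·42 + 40·132866489·55 + 7·165405221·4 = 1990036564985.
1990036564985 mod 8104855829 = 4346886880.

4346886880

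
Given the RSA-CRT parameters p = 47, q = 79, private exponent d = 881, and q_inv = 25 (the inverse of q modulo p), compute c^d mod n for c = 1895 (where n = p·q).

3001

d_p = d mod (p−1) = 881 mod 46 = 7; d_q = d mod (q−1) = 23.
m₁ = c^(d_p) mod p: c ≡ 15 (mod 47), and 15^7 mod 47 = 40.
m₂ = c^(d_q) mod q: c ≡ 78 (mod 79), and 78^23 mod 79 = 78.
h = q_inv·(m₁ − m₂) mod p = 25·(40 − 78) mod 47 = 37.
m = m₂ + h·q = 78 + 37·79 = 3001.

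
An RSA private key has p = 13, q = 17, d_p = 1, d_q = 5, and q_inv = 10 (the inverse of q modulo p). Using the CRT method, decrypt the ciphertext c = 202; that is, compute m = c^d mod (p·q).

m₁ = c^(d_p) mod p: c ≡ 7 (mod 13), and 7^1 mod 13 = 7.
m₂ = c^(d_q) mod q: c ≡ 15 (mod 17), and 15^5 mod 17 = 2.
h = q_inv·(m₁ − m₂) mod p = 10·(7 − 2) mod 13 = 11.
m = m₂ + h·q = 2 + 11·17 = 189.

189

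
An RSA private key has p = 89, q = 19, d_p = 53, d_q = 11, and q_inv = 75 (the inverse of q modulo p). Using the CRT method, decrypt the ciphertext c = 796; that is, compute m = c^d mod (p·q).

1315

m₁ = c^(d_p) mod p: c ≡ 84 (mod 89), and 84^53 mod 89 = 69.
m₂ = c^(d_q) mod q: c ≡ 17 (mod 19), and 17^11 mod 19 = 4.
h = q_inv·(m₁ − m₂) mod p = 75·(69 − 4) mod 89 = 69.
m = m₂ + h·q = 4 + 69·19 = 1315.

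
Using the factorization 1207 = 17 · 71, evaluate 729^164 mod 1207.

152

Mod 17: 729 ≡ 15; by Fermat, exponent reduces to 164 mod 16 = 4; 15^4 ≡ 16 (mod 17).
Mod 71: 729 ≡ 19; by Fermat, exponent reduces to 164 mod 70 = 24; 19^24 ≡ 10 (mod 71).
Combine by CRT: x ≡ 16 (mod 17), x ≡ 10 (mod 71) ⇒ x ≡ 152 (mod 1207).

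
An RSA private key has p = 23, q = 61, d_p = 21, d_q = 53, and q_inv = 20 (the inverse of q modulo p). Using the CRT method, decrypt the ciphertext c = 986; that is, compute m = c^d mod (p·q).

m₁ = c^(d_p) mod p: c ≡ 20 (mod 23), and 20^21 mod 23 = 15.
m₂ = c^(d_q) mod q: c ≡ 10 (mod 61), and 10^53 mod 61 = 54.
h = q_inv·(m₁ − m₂) mod p = 20·(15 − 54) mod 23 = 2.
m = m₂ + h·q = 54 + 2·61 = 176.

176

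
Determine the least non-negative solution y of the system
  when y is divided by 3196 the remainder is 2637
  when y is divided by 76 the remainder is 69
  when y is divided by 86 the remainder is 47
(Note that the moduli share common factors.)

1472797

gcd(3196, 76) = 4 and 4 | (69 − 2637), so the pair is consistent; merging gives y ≡ 15421 (mod 60724), where 60724 = lcm(3196, 76).
gcd(60724, 86) = 2 and 2 | (47 − 15421), so the pair is consistent; merging gives y ≡ 1472797 (mod 2611132), where 2611132 = lcm(60724, 86).
The solution is unique modulo lcm(3196, 76, 86) = 2611132.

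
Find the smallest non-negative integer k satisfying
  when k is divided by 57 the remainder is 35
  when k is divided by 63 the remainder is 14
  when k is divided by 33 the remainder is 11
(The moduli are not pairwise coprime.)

gcd(57, 63) = 3 and 3 | (14 − 35), so the pair is consistent; merging gives k ≡ 833 (mod 1197), where 1197 = lcm(57, 63).
gcd(1197, 33) = 3 and 3 | (11 − 833), so the pair is consistent; merging gives k ≡ 5621 (mod 13167), where 13167 = lcm(1197, 33).
The solution is unique modulo lcm(57, 63, 33) = 13167.

5621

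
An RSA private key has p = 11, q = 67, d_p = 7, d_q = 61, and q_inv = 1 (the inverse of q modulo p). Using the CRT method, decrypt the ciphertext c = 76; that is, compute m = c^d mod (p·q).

131

m₁ = c^(d_p) mod p: c ≡ 10 (mod 11), and 10^7 mod 11 = 10.
m₂ = c^(d_q) mod q: c ≡ 9 (mod 67), and 9^61 mod 67 = 64.
h = q_inv·(m₁ − m₂) mod p = 1·(10 − 64) mod 11 = 1.
m = m₂ + h·q = 64 + 1·67 = 131.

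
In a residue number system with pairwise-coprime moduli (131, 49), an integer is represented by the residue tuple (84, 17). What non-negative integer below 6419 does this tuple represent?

From x ≡ 84 (mod 131) write x = 84 + 131t. Substituting into x ≡ 17 (mod 49) gives 131t ≡ 31 (mod 49), and since 33⁻¹ ≡ 3 (mod 49), t ≡ 44. Hence x ≡ 84 + 131·44 = 5848 (mod 6419).

5848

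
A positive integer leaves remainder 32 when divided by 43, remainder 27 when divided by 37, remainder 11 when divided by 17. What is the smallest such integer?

The moduli are pairwise coprime; N = 43·37·17 = 27047.
N/43 = 629; 629 ≡ 27 (mod 43); 27·8 ≡ 1, so inverse 8.
N/37 = 731; 731 ≡ 28 (mod 37); 28·4 ≡ 1, so inverse 4.
N/17 = 1591; 1591 ≡ 10 (mod 17); 10·12 ≡ 1, so inverse 12.
m ≡ 32·629·8 + 27·731·4 + 11·1591·12 = 449984.
449984 mod 27047 = 17232.

17232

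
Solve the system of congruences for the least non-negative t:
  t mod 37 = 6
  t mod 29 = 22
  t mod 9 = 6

8664

From t ≡ 6 (mod 37) write t = 6 + 37s. Substituting into t ≡ 22 (mod 29) gives 37s ≡ 16 (mod 29), and since 8⁻¹ ≡ 11 (mod 29), s ≡ 2. Hence t ≡ 6 + 37·2 = 80 (mod 1073).
From t ≡ 80 (mod 1073) write t = 80 + 1073s. Substituting into t ≡ 6 (mod 9) gives 1073s ≡ 7 (mod 9), and since 2⁻¹ ≡ 5 (mod 9), s ≡ 8. Hence t ≡ 80 + 1073·8 = 8664 (mod 9657).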